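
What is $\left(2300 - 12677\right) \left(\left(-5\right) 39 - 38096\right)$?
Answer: $397345707$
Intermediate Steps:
$\left(2300 - 12677\right) \left(\left(-5\right) 39 - 38096\right) = - 10377 \left(-195 - 38096\right) = \left(-10377\right) \left(-38291\right) = 397345707$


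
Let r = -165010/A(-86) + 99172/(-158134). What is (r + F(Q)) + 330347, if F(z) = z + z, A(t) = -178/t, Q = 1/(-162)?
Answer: 142853280937994/569994003 ≈ 2.5062e+5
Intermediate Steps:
Q = -1/162 ≈ -0.0061728
F(z) = 2*z
r = -561018776964/7036963 (r = -165010/((-178/(-86))) + 99172/(-158134) = -165010/((-178*(-1/86))) + 99172*(-1/158134) = -165010/89/43 - 49586/79067 = -165010*43/89 - 49586/79067 = -7095430/89 - 49586/79067 = -561018776964/7036963 ≈ -79725.)
(r + F(Q)) + 330347 = (-561018776964/7036963 + 2*(-1/162)) + 330347 = (-561018776964/7036963 - 1/81) + 330347 = -45442527971047/569994003 + 330347 = 142853280937994/569994003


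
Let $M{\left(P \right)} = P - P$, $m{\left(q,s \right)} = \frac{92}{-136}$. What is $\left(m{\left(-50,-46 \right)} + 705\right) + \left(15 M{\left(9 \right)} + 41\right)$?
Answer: $\frac{25341}{34} \approx 745.32$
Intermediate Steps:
$m{\left(q,s \right)} = - \frac{23}{34}$ ($m{\left(q,s \right)} = 92 \left(- \frac{1}{136}\right) = - \frac{23}{34}$)
$M{\left(P \right)} = 0$
$\left(m{\left(-50,-46 \right)} + 705\right) + \left(15 M{\left(9 \right)} + 41\right) = \left(- \frac{23}{34} + 705\right) + \left(15 \cdot 0 + 41\right) = \frac{23947}{34} + \left(0 + 41\right) = \frac{23947}{34} + 41 = \frac{25341}{34}$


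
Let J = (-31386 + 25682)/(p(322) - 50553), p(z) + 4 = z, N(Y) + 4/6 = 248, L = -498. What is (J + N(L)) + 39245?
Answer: 661301023/16745 ≈ 39492.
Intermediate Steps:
N(Y) = 742/3 (N(Y) = -2/3 + 248 = 742/3)
p(z) = -4 + z
J = 5704/50235 (J = (-31386 + 25682)/((-4 + 322) - 50553) = -5704/(318 - 50553) = -5704/(-50235) = -5704*(-1/50235) = 5704/50235 ≈ 0.11355)
(J + N(L)) + 39245 = (5704/50235 + 742/3) + 39245 = 4143498/16745 + 39245 = 661301023/16745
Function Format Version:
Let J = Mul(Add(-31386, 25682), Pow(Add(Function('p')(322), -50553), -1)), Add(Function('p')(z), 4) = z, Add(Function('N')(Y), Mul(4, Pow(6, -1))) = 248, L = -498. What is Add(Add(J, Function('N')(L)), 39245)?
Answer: Rational(661301023, 16745) ≈ 39492.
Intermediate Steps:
Function('N')(Y) = Rational(742, 3) (Function('N')(Y) = Add(Rational(-2, 3), 248) = Rational(742, 3))
Function('p')(z) = Add(-4, z)
J = Rational(5704, 50235) (J = Mul(Add(-31386, 25682), Pow(Add(Add(-4, 322), -50553), -1)) = Mul(-5704, Pow(Add(318, -50553), -1)) = Mul(-5704, Pow(-50235, -1)) = Mul(-5704, Rational(-1, 50235)) = Rational(5704, 50235) ≈ 0.11355)
Add(Add(J, Function('N')(L)), 39245) = Add(Add(Rational(5704, 50235), Rational(742, 3)), 39245) = Add(Rational(4143498, 16745), 39245) = Rational(661301023, 16745)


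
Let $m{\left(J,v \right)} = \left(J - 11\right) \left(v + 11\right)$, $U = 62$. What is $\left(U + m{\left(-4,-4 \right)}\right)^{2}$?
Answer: $1849$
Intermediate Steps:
$m{\left(J,v \right)} = \left(-11 + J\right) \left(11 + v\right)$
$\left(U + m{\left(-4,-4 \right)}\right)^{2} = \left(62 - 105\right)^{2} = \left(-43\right)^{2} = 1849$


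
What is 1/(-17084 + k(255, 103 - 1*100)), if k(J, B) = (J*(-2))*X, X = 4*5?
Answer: -1/27284 ≈ -3.6652e-5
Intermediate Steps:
X = 20
k(J, B) = -40*J (k(J, B) = (J*(-2))*20 = -2*J*20 = -40*J)
1/(-17084 + k(255, 103 - 1*100)) = 1/(-17084 - 40*255) = 1/(-17084 - 10200) = 1/(-27284) = -1/27284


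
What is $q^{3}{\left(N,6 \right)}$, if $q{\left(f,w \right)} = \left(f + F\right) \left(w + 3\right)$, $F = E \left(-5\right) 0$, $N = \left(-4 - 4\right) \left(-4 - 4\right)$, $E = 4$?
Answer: $191102976$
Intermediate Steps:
$N = 64$ ($N = \left(-8\right) \left(-8\right) = 64$)
$F = 0$ ($F = 4 \left(-5\right) 0 = \left(-20\right) 0 = 0$)
$q{\left(f,w \right)} = f \left(3 + w\right)$ ($q{\left(f,w \right)} = \left(f + 0\right) \left(w + 3\right) = f \left(3 + w\right)$)
$q^{3}{\left(N,6 \right)} = \left(64 \left(3 + 6\right)\right)^{3} = \left(64 \cdot 9\right)^{3} = 576^{3} = 191102976$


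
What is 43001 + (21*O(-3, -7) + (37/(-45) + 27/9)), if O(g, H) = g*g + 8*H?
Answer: 1890728/45 ≈ 42016.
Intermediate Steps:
O(g, H) = g**2 + 8*H
43001 + (21*O(-3, -7) + (37/(-45) + 27/9)) = 43001 + (21*((-3)**2 + 8*(-7)) + (37/(-45) + 27/9)) = 43001 + (21*(9 - 56) + (37*(-1/45) + 27*(1/9))) = 43001 + (21*(-47) + (-37/45 + 3)) = 43001 + (-987 + 98/45) = 43001 - 44317/45 = 1890728/45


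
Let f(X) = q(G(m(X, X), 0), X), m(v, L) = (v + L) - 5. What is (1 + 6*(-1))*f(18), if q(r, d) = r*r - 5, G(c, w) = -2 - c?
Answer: -5420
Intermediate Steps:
m(v, L) = -5 + L + v (m(v, L) = (L + v) - 5 = -5 + L + v)
q(r, d) = -5 + r² (q(r, d) = r² - 5 = -5 + r²)
f(X) = -5 + (3 - 2*X)² (f(X) = -5 + (-2 - (-5 + X + X))² = -5 + (-2 - (-5 + 2*X))² = -5 + (-2 + (5 - 2*X))² = -5 + (3 - 2*X)²)
(1 + 6*(-1))*f(18) = (1 + 6*(-1))*(-5 + (-3 + 2*18)²) = (1 - 6)*(-5 + (-3 + 36)²) = -5*(-5 + 33²) = -5*(-5 + 1089) = -5*1084 = -5420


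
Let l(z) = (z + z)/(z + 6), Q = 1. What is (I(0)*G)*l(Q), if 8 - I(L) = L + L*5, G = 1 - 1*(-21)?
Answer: 352/7 ≈ 50.286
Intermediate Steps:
G = 22 (G = 1 + 21 = 22)
l(z) = 2*z/(6 + z) (l(z) = (2*z)/(6 + z) = 2*z/(6 + z))
I(L) = 8 - 6*L (I(L) = 8 - (L + L*5) = 8 - (L + 5*L) = 8 - 6*L)
(I(0)*G)*l(Q) = ((8 - 6*0)*22)*(2*1/(6 + 1)) = ((8 + 0)*22)*(2*1/7) = (8*22)*(2*1*(1/7)) = 176*(2/7) = 352/7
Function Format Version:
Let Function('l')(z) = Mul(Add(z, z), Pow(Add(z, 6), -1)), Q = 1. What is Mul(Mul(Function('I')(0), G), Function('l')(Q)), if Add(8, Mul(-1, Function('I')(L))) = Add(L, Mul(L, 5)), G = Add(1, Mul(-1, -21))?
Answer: Rational(352, 7) ≈ 50.286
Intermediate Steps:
G = 22 (G = Add(1, 21) = 22)
Function('l')(z) = Mul(2, z, Pow(Add(6, z), -1)) (Function('l')(z) = Mul(Mul(2, z), Pow(Add(6, z), -1)) = Mul(2, z, Pow(Add(6, z), -1)))
Function('I')(L) = Add(8, Mul(-6, L)) (Function('I')(L) = Add(8, Mul(-1, Add(L, Mul(L, 5)))) = Add(8, Mul(-1, Add(L, Mul(5, L)))) = Add(8, Mul(-1, Mul(6, L))) = Add(8, Mul(-6, L)))
Mul(Mul(Function('I')(0), G), Function('l')(Q)) = Mul(Mul(Add(8, Mul(-6, 0)), 22), Mul(2, 1, Pow(Add(6, 1), -1))) = Mul(Mul(Add(8, 0), 22), Mul(2, 1, Pow(7, -1))) = Mul(Mul(8, 22), Mul(2, 1, Rational(1, 7))) = Mul(176, Rational(2, 7)) = Rational(352, 7)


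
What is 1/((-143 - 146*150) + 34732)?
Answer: 1/12689 ≈ 7.8808e-5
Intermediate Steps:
1/((-143 - 146*150) + 34732) = 1/((-143 - 21900) + 34732) = 1/(-22043 + 34732) = 1/12689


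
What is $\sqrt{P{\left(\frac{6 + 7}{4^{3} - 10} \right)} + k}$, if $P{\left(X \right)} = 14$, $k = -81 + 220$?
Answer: $3 \sqrt{17} \approx 12.369$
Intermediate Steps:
$k = 139$
$\sqrt{P{\left(\frac{6 + 7}{4^{3} - 10} \right)} + k} = \sqrt{14 + 139} = \sqrt{153} = 3 \sqrt{17}$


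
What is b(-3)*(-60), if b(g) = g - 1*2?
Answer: 300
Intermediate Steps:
b(g) = -2 + g (b(g) = g - 2 = -2 + g)
b(-3)*(-60) = (-2 - 3)*(-60) = -5*(-60) = 300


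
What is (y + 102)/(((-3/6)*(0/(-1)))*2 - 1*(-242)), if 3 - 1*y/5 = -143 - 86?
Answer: 631/121 ≈ 5.2149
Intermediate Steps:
y = 1160 (y = 15 - 5*(-143 - 86) = 15 - 5*(-229) = 15 + 1145 = 1160)
(y + 102)/(((-3/6)*(0/(-1)))*2 - 1*(-242)) = (1160 + 102)/(((-3/6)*(0/(-1)))*2 - 1*(-242)) = 1262/(((-3*1/6)*(0*(-1)))*2 + 242) = 1262/(-1/2*0*2 + 242) = 1262/(0*2 + 242) = 1262/(0 + 242) = 1262/242 = 1262*(1/242) = 631/121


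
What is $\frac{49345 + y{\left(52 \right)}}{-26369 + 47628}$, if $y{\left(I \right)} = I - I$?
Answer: $\frac{49345}{21259} \approx 2.3211$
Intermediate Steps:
$y{\left(I \right)} = 0$
$\frac{49345 + y{\left(52 \right)}}{-26369 + 47628} = \frac{49345 + 0}{-26369 + 47628} = \frac{49345}{21259}$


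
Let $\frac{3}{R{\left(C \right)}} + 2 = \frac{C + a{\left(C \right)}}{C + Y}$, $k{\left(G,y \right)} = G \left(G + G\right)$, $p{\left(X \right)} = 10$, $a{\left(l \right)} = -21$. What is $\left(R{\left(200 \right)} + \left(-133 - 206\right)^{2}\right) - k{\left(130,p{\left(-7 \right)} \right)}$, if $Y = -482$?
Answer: $\frac{60272057}{743} \approx 81120.0$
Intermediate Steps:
$k{\left(G,y \right)} = 2 G^{2}$ ($k{\left(G,y \right)} = G 2 G = 2 G^{2}$)
$R{\left(C \right)} = \frac{3}{-2 + \frac{-21 + C}{-482 + C}}$ ($R{\left(C \right)} = \frac{3}{-2 + \frac{C - 21}{C - 482}} = \frac{3}{-2 + \frac{-21 + C}{-482 + C}}$)
$\left(R{\left(200 \right)} + \left(-133 - 206\right)^{2}\right) - k{\left(130,p{\left(-7 \right)} \right)} = \left(\frac{3 \left(482 - 200\right)}{-943 + 200} + \left(-133 - 206\right)^{2}\right) - 2 \cdot 130^{2} = \left(\frac{3 \left(482 - 200\right)}{-743} + \left(-339\right)^{2}\right) - 2 \cdot 16900 = \left(3 \left(- \frac{1}{743}\right) 282 + 114921\right) - 33800 = \left(- \frac{846}{743} + 114921\right) - 33800 = \frac{85385457}{743} - 33800 = \frac{60272057}{743}$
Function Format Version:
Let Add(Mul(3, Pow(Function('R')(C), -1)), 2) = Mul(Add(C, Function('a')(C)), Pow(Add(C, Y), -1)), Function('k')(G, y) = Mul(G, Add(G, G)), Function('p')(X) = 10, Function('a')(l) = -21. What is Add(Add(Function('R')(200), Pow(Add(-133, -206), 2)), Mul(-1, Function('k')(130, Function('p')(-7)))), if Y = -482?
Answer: Rational(60272057, 743) ≈ 81120.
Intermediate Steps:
Function('k')(G, y) = Mul(2, Pow(G, 2)) (Function('k')(G, y) = Mul(G, Mul(2, G)) = Mul(2, Pow(G, 2)))
Function('R')(C) = Mul(3, Pow(Add(-2, Mul(Pow(Add(-482, C), -1), Add(-21, C))), -1)) (Function('R')(C) = Mul(3, Pow(Add(-2, Mul(Add(C, -21), Pow(Add(C, -482), -1))), -1)) = Mul(3, Pow(Add(-2, Mul(Add(-21, C), Pow(Add(-482, C), -1))), -1)) = Mul(3, Pow(Add(-2, Mul(Pow(Add(-482, C), -1), Add(-21, C))), -1)))
Add(Add(Function('R')(200), Pow(Add(-133, -206), 2)), Mul(-1, Function('k')(130, Function('p')(-7)))) = Add(Add(Mul(3, Pow(Add(-943, 200), -1), Add(482, Mul(-1, 200))), Pow(Add(-133, -206), 2)), Mul(-1, Mul(2, Pow(130, 2)))) = Add(Add(Mul(3, Pow(-743, -1), Add(482, -200)), Pow(-339, 2)), Mul(-1, Mul(2, 16900))) = Add(Add(Mul(3, Rational(-1, 743), 282), 114921), Mul(-1, 33800)) = Add(Add(Rational(-846, 743), 114921), -33800) = Add(Rational(85385457, 743), -33800) = Rational(60272057, 743)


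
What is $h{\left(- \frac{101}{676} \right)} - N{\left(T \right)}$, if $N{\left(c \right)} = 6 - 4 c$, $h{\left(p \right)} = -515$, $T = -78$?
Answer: $-833$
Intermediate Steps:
$h{\left(- \frac{101}{676} \right)} - N{\left(T \right)} = -515 - \left(6 - -312\right) = -515 - \left(6 + 312\right) = -515 - 318 = -833$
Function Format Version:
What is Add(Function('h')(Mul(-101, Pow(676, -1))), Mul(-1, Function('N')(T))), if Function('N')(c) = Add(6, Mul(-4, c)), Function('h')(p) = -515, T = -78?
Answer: -833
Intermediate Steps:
Add(Function('h')(Mul(-101, Pow(676, -1))), Mul(-1, Function('N')(T))) = Add(-515, Mul(-1, Add(6, Mul(-4, -78)))) = Add(-515, Mul(-1, Add(6, 312))) = Add(-515, Mul(-1, 318)) = Add(-515, -318) = -833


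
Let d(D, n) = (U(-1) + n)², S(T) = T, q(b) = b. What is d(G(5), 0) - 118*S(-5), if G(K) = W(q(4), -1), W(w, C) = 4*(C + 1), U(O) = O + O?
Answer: 594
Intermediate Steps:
U(O) = 2*O
W(w, C) = 4 + 4*C (W(w, C) = 4*(1 + C) = 4 + 4*C)
G(K) = 0 (G(K) = 4 + 4*(-1) = 4 - 4 = 0)
d(D, n) = (-2 + n)² (d(D, n) = (2*(-1) + n)² = (-2 + n)²)
d(G(5), 0) - 118*S(-5) = (-2 + 0)² - 118*(-5) = (-2)² + 590 = 4 + 590 = 594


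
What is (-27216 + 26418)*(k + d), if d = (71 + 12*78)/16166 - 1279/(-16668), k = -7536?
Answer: 135033209236037/22454574 ≈ 6.0136e+6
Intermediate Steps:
d = 18730495/134727444 (d = (71 + 936)*(1/16166) - 1279*(-1/16668) = 1007*(1/16166) + 1279/16668 = 1007/16166 + 1279/16668 = 18730495/134727444 ≈ 0.13902)
(-27216 + 26418)*(k + d) = (-27216 + 26418)*(-7536 + 18730495/134727444) = -798*(-1015287287489/134727444) = 135033209236037/22454574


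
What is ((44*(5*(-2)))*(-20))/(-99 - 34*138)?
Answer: -8800/4791 ≈ -1.8368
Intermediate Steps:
((44*(5*(-2)))*(-20))/(-99 - 34*138) = ((44*(-10))*(-20))/(-99 - 4692) = -440*(-20)/(-4791) = 8800*(-1/4791) = -8800/4791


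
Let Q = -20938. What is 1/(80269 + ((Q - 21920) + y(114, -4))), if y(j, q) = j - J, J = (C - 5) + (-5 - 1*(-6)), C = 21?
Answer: 1/37508 ≈ 2.6661e-5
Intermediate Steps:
J = 17 (J = (21 - 5) + (-5 - 1*(-6)) = 16 + (-5 + 6) = 16 + 1 = 17)
y(j, q) = -17 + j (y(j, q) = j - 1*17 = j - 17 = -17 + j)
1/(80269 + ((Q - 21920) + y(114, -4))) = 1/(80269 + ((-20938 - 21920) + (-17 + 114))) = 1/(80269 + (-42858 + 97)) = 1/(80269 - 42761) = 1/37508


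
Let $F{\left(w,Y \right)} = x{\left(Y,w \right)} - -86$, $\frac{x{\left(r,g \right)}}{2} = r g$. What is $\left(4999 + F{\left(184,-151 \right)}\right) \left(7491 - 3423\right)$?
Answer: $-205364844$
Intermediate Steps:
$x{\left(r,g \right)} = 2 g r$ ($x{\left(r,g \right)} = 2 r g = 2 g r$)
$F{\left(w,Y \right)} = 86 + 2 Y w$ ($F{\left(w,Y \right)} = 2 w Y - -86 = 2 Y w + 86 = 86 + 2 Y w$)
$\left(4999 + F{\left(184,-151 \right)}\right) \left(7491 - 3423\right) = \left(4999 + \left(86 + 2 \left(-151\right) 184\right)\right) \left(7491 - 3423\right) = \left(4999 + \left(86 - 55568\right)\right) 4068 = \left(4999 - 55482\right) 4068 = \left(-50483\right) 4068 = -205364844$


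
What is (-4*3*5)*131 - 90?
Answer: -7950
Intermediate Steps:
(-4*3*5)*131 - 90 = -12*5*131 - 90 = -60*131 - 90 = -7860 - 90 = -7950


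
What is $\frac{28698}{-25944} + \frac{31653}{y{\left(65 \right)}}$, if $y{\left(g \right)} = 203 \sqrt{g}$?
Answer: $- \frac{4783}{4324} + \frac{31653 \sqrt{65}}{13195} \approx 18.234$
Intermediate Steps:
$\frac{28698}{-25944} + \frac{31653}{y{\left(65 \right)}} = \frac{28698}{-25944} + \frac{31653}{203 \sqrt{65}} = 28698 \left(- \frac{1}{25944}\right) + 31653 \frac{\sqrt{65}}{13195} = - \frac{4783}{4324} + \frac{31653 \sqrt{65}}{13195}$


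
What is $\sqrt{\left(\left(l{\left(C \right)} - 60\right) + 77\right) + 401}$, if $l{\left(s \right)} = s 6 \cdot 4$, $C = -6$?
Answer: $\sqrt{274} \approx 16.553$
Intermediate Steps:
$l{\left(s \right)} = 24 s$ ($l{\left(s \right)} = 6 s 4 = 24 s$)
$\sqrt{\left(\left(l{\left(C \right)} - 60\right) + 77\right) + 401} = \sqrt{\left(\left(24 \left(-6\right) - 60\right) + 77\right) + 401} = \sqrt{\left(\left(-144 - 60\right) + 77\right) + 401} = \sqrt{\left(-204 + 77\right) + 401} = \sqrt{-127 + 401} = \sqrt{274}$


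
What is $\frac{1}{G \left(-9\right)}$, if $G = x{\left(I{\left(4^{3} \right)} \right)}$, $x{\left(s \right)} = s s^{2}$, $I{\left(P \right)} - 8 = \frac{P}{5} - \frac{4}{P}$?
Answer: $- \frac{512000}{41094307611} \approx -1.2459 \cdot 10^{-5}$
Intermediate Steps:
$I{\left(P \right)} = 8 - \frac{4}{P} + \frac{P}{5}$ ($I{\left(P \right)} = 8 + \left(\frac{P}{5} - \frac{4}{P}\right) = 8 + \left(- \frac{4}{P} + \frac{P}{5}\right) = 8 - \frac{4}{P} + \frac{P}{5}$)
$x{\left(s \right)} = s^{3}$
$G = \frac{4566034179}{512000}$ ($G = \left(8 - \frac{4}{4^{3}} + \frac{4^{3}}{5}\right)^{3} = \left(8 - \frac{4}{64} + \frac{1}{5} \cdot 64\right)^{3} = \left(8 - \frac{1}{16} + \frac{64}{5}\right)^{3} = \left(\frac{1659}{80}\right)^{3} = \frac{4566034179}{512000} \approx 8918.0$)
$\frac{1}{G \left(-9\right)} = \frac{1}{\frac{4566034179}{512000} \left(-9\right)} = \frac{1}{- \frac{41094307611}{512000}} = - \frac{512000}{41094307611}$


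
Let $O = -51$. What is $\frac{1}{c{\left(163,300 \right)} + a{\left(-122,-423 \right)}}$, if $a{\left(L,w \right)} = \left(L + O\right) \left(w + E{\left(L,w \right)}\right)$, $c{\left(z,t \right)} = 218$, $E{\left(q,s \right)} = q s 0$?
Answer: $\frac{1}{73397} \approx 1.3625 \cdot 10^{-5}$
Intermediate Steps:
$E{\left(q,s \right)} = 0$
$a{\left(L,w \right)} = w \left(-51 + L\right)$ ($a{\left(L,w \right)} = \left(L - 51\right) \left(w + 0\right) = \left(-51 + L\right) w = w \left(-51 + L\right)$)
$\frac{1}{c{\left(163,300 \right)} + a{\left(-122,-423 \right)}} = \frac{1}{218 - 423 \left(-51 - 122\right)} = \frac{1}{218 - -73179} = \frac{1}{218 + 73179} = \frac{1}{73397}$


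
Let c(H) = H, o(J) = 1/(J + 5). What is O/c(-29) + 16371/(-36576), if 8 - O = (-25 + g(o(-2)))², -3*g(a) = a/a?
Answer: 22706297/1060704 ≈ 21.407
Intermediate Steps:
o(J) = 1/(5 + J)
g(a) = -⅓ (g(a) = -a/(3*a) = -⅓*1 = -⅓)
O = -5704/9 (O = 8 - (-25 - ⅓)² = 8 - (-76/3)² = 8 - 1*5776/9 = 8 - 5776/9 = -5704/9 ≈ -633.78)
O/c(-29) + 16371/(-36576) = -5704/9/(-29) + 16371/(-36576) = -5704/9*(-1/29) + 16371*(-1/36576) = 5704/261 - 1819/4064 = 22706297/1060704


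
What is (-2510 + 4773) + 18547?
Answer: 20810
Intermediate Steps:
(-2510 + 4773) + 18547 = 2263 + 18547 = 20810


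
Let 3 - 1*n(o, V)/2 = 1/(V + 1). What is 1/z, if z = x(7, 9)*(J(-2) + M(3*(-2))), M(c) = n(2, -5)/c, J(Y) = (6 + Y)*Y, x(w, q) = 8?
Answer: -3/218 ≈ -0.013761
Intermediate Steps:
J(Y) = Y*(6 + Y)
n(o, V) = 6 - 2/(1 + V) (n(o, V) = 6 - 2/(V + 1) = 6 - 2/(1 + V))
M(c) = 13/(2*c) (M(c) = (2*(2 + 3*(-5))/(1 - 5))/c = (2*(2 - 15)/(-4))/c = (2*(-¼)*(-13))/c = 13/(2*c))
z = -218/3 (z = 8*(-2*(6 - 2) + 13/(2*((3*(-2))))) = 8*(-2*4 + (13/2)/(-6)) = 8*(-8 + (13/2)*(-⅙)) = 8*(-8 - 13/12) = 8*(-109/12) = -218/3 ≈ -72.667)
1/z = 1/(-218/3) = -3/218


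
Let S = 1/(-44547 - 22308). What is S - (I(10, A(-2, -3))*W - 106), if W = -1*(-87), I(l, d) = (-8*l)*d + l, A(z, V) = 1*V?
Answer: -1447009621/66855 ≈ -21644.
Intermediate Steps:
A(z, V) = V
I(l, d) = l - 8*d*l (I(l, d) = -8*d*l + l = l - 8*d*l)
W = 87
S = -1/66855 (S = 1/(-66855) = -1/66855 ≈ -1.4958e-5)
S - (I(10, A(-2, -3))*W - 106) = -1/66855 - ((10*(1 - 8*(-3)))*87 - 106) = -1/66855 - ((10*(1 + 24))*87 - 106) = -1/66855 - ((10*25)*87 - 106) = -1/66855 - (250*87 - 106) = -1/66855 - (21750 - 106) = -1/66855 - 1*21644 = -1/66855 - 21644 = -1447009621/66855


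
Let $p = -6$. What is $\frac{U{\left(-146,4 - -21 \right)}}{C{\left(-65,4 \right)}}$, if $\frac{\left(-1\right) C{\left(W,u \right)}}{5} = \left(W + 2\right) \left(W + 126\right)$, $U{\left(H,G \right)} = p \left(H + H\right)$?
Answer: $\frac{584}{6405} \approx 0.091179$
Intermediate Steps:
$U{\left(H,G \right)} = - 12 H$ ($U{\left(H,G \right)} = - 6 \left(H + H\right) = - 6 \cdot 2 H = - 12 H$)
$C{\left(W,u \right)} = - 5 \left(2 + W\right) \left(126 + W\right)$ ($C{\left(W,u \right)} = - 5 \left(W + 2\right) \left(W + 126\right) = - 5 \left(2 + W\right) \left(126 + W\right)$)
$\frac{U{\left(-146,4 - -21 \right)}}{C{\left(-65,4 \right)}} = \frac{\left(-12\right) \left(-146\right)}{-1260 - -41600 - 5 \left(-65\right)^{2}} = \frac{1752}{-1260 + 41600 - 21125} = \frac{1752}{19215} = 1752 \cdot \frac{1}{19215} = \frac{584}{6405}$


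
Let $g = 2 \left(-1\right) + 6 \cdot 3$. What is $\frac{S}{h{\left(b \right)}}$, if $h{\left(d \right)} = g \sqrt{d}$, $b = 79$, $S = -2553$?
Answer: $- \frac{2553 \sqrt{79}}{1264} \approx -17.952$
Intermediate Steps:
$g = 16$ ($g = -2 + 18 = 16$)
$h{\left(d \right)} = 16 \sqrt{d}$
$\frac{S}{h{\left(b \right)}} = - \frac{2553}{16 \sqrt{79}} = - 2553 \frac{\sqrt{79}}{1264} = - \frac{2553 \sqrt{79}}{1264}$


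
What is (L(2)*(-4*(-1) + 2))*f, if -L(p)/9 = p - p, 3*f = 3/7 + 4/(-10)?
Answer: 0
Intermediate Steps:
f = 1/105 (f = (3/7 + 4/(-10))/3 = (3*(⅐) + 4*(-⅒))/3 = (3/7 - ⅖)/3 = (⅓)*(1/35) = 1/105 ≈ 0.0095238)
L(p) = 0 (L(p) = -9*(p - p) = -9*0 = 0)
(L(2)*(-4*(-1) + 2))*f = (0*(-4*(-1) + 2))*(1/105) = (0*(4 + 2))*(1/105) = (0*6)*(1/105) = 0*(1/105) = 0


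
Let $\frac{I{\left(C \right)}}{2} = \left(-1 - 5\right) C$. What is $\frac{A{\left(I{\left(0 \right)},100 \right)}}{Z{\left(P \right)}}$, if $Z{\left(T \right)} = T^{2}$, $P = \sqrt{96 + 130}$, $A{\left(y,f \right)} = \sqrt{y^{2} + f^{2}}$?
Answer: $\frac{50}{113} \approx 0.44248$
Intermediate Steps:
$I{\left(C \right)} = - 12 C$ ($I{\left(C \right)} = 2 \left(-1 - 5\right) C = 2 \left(- 6 C\right) = - 12 C$)
$A{\left(y,f \right)} = \sqrt{f^{2} + y^{2}}$
$P = \sqrt{226} \approx 15.033$
$\frac{A{\left(I{\left(0 \right)},100 \right)}}{Z{\left(P \right)}} = \frac{\sqrt{100^{2} + \left(\left(-12\right) 0\right)^{2}}}{\left(\sqrt{226}\right)^{2}} = \frac{\sqrt{10000 + 0^{2}}}{226} = \sqrt{10000 + 0} \cdot \frac{1}{226} = \sqrt{10000} \cdot \frac{1}{226} = 100 \cdot \frac{1}{226} = \frac{50}{113}$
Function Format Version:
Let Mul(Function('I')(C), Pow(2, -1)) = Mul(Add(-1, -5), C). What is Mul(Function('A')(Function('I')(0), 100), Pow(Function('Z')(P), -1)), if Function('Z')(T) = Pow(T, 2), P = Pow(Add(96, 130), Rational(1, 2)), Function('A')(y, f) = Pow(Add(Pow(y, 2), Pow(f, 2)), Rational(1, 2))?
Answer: Rational(50, 113) ≈ 0.44248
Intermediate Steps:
Function('I')(C) = Mul(-12, C) (Function('I')(C) = Mul(2, Mul(Add(-1, -5), C)) = Mul(2, Mul(-6, C)) = Mul(-12, C))
Function('A')(y, f) = Pow(Add(Pow(f, 2), Pow(y, 2)), Rational(1, 2))
P = Pow(226, Rational(1, 2)) ≈ 15.033
Mul(Function('A')(Function('I')(0), 100), Pow(Function('Z')(P), -1)) = Mul(Pow(Add(Pow(100, 2), Pow(Mul(-12, 0), 2)), Rational(1, 2)), Pow(Pow(Pow(226, Rational(1, 2)), 2), -1)) = Mul(Pow(Add(10000, Pow(0, 2)), Rational(1, 2)), Pow(226, -1)) = Mul(Pow(Add(10000, 0), Rational(1, 2)), Rational(1, 226)) = Mul(Pow(10000, Rational(1, 2)), Rational(1, 226)) = Mul(100, Rational(1, 226)) = Rational(50, 113)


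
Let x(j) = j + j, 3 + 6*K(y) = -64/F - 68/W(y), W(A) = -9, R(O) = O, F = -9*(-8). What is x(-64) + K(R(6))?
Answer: -2293/18 ≈ -127.39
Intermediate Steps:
F = 72
K(y) = 11/18 (K(y) = -½ + (-64/72 - 68/(-9))/6 = -½ + (-64*1/72 - 68*(-⅑))/6 = -½ + (-8/9 + 68/9)/6 = -½ + (⅙)*(20/3) = -½ + 10/9 = 11/18)
x(j) = 2*j
x(-64) + K(R(6)) = 2*(-64) + 11/18 = -128 + 11/18 = -2293/18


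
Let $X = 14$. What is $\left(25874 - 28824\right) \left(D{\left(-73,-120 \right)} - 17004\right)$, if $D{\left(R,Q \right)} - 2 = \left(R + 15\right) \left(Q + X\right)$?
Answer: $32019300$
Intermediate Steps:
$D{\left(R,Q \right)} = 2 + \left(14 + Q\right) \left(15 + R\right)$ ($D{\left(R,Q \right)} = 2 + \left(R + 15\right) \left(Q + 14\right) = 2 + \left(15 + R\right) \left(14 + Q\right) = 2 + \left(14 + Q\right) \left(15 + R\right)$)
$\left(25874 - 28824\right) \left(D{\left(-73,-120 \right)} - 17004\right) = \left(25874 - 28824\right) \left(\left(212 + 14 \left(-73\right) + 15 \left(-120\right) - -8760\right) - 17004\right) = - 2950 \left(\left(212 - 1022 - 1800 + 8760\right) - 17004\right) = - 2950 \left(6150 - 17004\right) = \left(-2950\right) \left(-10854\right) = 32019300$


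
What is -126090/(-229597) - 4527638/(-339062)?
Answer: 541142214733/38923809007 ≈ 13.903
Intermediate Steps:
-126090/(-229597) - 4527638/(-339062) = -126090*(-1/229597) - 4527638*(-1/339062) = 126090/229597 + 2263819/169531 = 541142214733/38923809007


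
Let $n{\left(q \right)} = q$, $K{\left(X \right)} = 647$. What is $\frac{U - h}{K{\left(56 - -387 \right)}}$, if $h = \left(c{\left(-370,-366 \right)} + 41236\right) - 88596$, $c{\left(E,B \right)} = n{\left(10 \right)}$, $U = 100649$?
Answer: $\frac{147999}{647} \approx 228.75$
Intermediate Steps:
$c{\left(E,B \right)} = 10$
$h = -47350$ ($h = \left(10 + 41236\right) - 88596 = 41246 - 88596 = -47350$)
$\frac{U - h}{K{\left(56 - -387 \right)}} = \frac{100649 - -47350}{647} = \left(100649 + 47350\right) \frac{1}{647} = 147999 \cdot \frac{1}{647} = \frac{147999}{647}$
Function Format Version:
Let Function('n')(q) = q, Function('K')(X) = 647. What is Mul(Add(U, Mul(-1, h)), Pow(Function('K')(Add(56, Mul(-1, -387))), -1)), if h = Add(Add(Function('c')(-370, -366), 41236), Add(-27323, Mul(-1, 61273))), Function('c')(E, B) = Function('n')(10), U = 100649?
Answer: Rational(147999, 647) ≈ 228.75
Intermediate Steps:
Function('c')(E, B) = 10
h = -47350 (h = Add(Add(10, 41236), Add(-27323, Mul(-1, 61273))) = Add(41246, Add(-27323, -61273)) = Add(41246, -88596) = -47350)
Mul(Add(U, Mul(-1, h)), Pow(Function('K')(Add(56, Mul(-1, -387))), -1)) = Mul(Add(100649, Mul(-1, -47350)), Pow(647, -1)) = Mul(Add(100649, 47350), Rational(1, 647)) = Mul(147999, Rational(1, 647)) = Rational(147999, 647)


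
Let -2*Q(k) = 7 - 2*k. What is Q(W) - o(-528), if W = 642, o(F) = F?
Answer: 2333/2 ≈ 1166.5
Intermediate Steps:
Q(k) = -7/2 + k (Q(k) = -(7 - 2*k)/2 = -7/2 + k)
Q(W) - o(-528) = (-7/2 + 642) - 1*(-528) = 1277/2 + 528 = 2333/2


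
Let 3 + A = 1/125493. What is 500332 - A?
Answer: 62788540154/125493 ≈ 5.0034e+5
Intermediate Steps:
A = -376478/125493 (A = -3 + 1/125493 = -376478/125493 ≈ -3.0000)
500332 - A = 500332 - 1*(-376478/125493) = 500332 + 376478/125493 = 62788540154/125493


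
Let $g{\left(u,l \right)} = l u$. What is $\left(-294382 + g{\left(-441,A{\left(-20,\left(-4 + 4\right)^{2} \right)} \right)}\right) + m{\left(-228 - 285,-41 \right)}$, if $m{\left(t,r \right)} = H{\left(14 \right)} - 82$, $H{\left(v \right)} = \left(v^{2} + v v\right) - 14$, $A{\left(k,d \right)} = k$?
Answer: $-285266$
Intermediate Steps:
$H{\left(v \right)} = -14 + 2 v^{2}$ ($H{\left(v \right)} = \left(v^{2} + v^{2}\right) - 14 = 2 v^{2} - 14 = -14 + 2 v^{2}$)
$m{\left(t,r \right)} = 296$ ($m{\left(t,r \right)} = \left(-14 + 2 \cdot 14^{2}\right) - 82 = \left(-14 + 2 \cdot 196\right) - 82 = \left(-14 + 392\right) - 82 = 378 - 82 = 296$)
$\left(-294382 + g{\left(-441,A{\left(-20,\left(-4 + 4\right)^{2} \right)} \right)}\right) + m{\left(-228 - 285,-41 \right)} = \left(-294382 - -8820\right) + 296 = \left(-294382 + 8820\right) + 296 = -285562 + 296 = -285266$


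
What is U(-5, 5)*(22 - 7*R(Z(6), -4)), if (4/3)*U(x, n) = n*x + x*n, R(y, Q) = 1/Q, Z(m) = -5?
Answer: -7125/8 ≈ -890.63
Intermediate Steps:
R(y, Q) = 1/Q
U(x, n) = 3*n*x/2 (U(x, n) = 3*(n*x + x*n)/4 = 3*(n*x + n*x)/4 = 3*(2*n*x)/4 = 3*n*x/2)
U(-5, 5)*(22 - 7*R(Z(6), -4)) = ((3/2)*5*(-5))*(22 - 7/(-4)) = -75*(22 - 7*(-1/4))/2 = -75*(22 + 7/4)/2 = -75/2*95/4 = -7125/8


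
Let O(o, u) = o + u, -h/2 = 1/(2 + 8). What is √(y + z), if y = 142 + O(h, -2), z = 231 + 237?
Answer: √15195/5 ≈ 24.654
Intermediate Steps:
h = -⅕ (h = -2/(2 + 8) = -2/10 = -2*⅒ = -⅕ ≈ -0.20000)
z = 468
y = 699/5 (y = 142 + (-⅕ - 2) = 142 - 11/5 = 699/5 ≈ 139.80)
√(y + z) = √(699/5 + 468) = √(3039/5) = √15195/5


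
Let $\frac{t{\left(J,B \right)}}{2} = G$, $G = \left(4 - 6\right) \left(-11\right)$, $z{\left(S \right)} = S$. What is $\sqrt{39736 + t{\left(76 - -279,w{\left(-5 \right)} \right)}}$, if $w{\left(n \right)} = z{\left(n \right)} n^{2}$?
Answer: $6 \sqrt{1105} \approx 199.45$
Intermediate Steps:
$w{\left(n \right)} = n^{3}$ ($w{\left(n \right)} = n n^{2} = n^{3}$)
$G = 22$ ($G = \left(-2\right) \left(-11\right) = 22$)
$t{\left(J,B \right)} = 44$ ($t{\left(J,B \right)} = 2 \cdot 22 = 44$)
$\sqrt{39736 + t{\left(76 - -279,w{\left(-5 \right)} \right)}} = \sqrt{39736 + 44} = \sqrt{39780} = 6 \sqrt{1105}$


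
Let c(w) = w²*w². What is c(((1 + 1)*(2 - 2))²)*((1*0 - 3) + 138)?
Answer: 0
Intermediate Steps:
c(w) = w⁴
c(((1 + 1)*(2 - 2))²)*((1*0 - 3) + 138) = (((1 + 1)*(2 - 2))²)⁴*((1*0 - 3) + 138) = ((2*0)²)⁴*((0 - 3) + 138) = (0²)⁴*(-3 + 138) = 0⁴*135 = 0*135 = 0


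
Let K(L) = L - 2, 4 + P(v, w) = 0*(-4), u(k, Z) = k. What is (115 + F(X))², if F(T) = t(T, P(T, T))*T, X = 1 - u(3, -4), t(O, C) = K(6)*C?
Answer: 21609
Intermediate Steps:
P(v, w) = -4 (P(v, w) = -4 + 0*(-4) = -4 + 0 = -4)
K(L) = -2 + L
t(O, C) = 4*C (t(O, C) = (-2 + 6)*C = 4*C)
X = -2 (X = 1 - 1*3 = 1 - 3 = -2)
F(T) = -16*T (F(T) = (4*(-4))*T = -16*T)
(115 + F(X))² = (115 - 16*(-2))² = (115 + 32)² = 147² = 21609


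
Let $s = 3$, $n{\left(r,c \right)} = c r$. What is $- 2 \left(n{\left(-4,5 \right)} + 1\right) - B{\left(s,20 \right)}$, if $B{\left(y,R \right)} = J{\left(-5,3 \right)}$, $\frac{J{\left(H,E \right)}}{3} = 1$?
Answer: $35$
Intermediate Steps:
$J{\left(H,E \right)} = 3$ ($J{\left(H,E \right)} = 3 \cdot 1 = 3$)
$B{\left(y,R \right)} = 3$
$- 2 \left(n{\left(-4,5 \right)} + 1\right) - B{\left(s,20 \right)} = - 2 \left(5 \left(-4\right) + 1\right) - 3 = - 2 \left(-20 + 1\right) - 3 = \left(-2\right) \left(-19\right) - 3 = 38 - 3 = 35$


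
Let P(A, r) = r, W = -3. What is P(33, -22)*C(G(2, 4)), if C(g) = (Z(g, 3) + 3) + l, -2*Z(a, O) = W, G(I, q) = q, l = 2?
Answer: -143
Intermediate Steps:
Z(a, O) = 3/2 (Z(a, O) = -1/2*(-3) = 3/2)
C(g) = 13/2 (C(g) = (3/2 + 3) + 2 = 9/2 + 2 = 13/2)
P(33, -22)*C(G(2, 4)) = -22*13/2 = -143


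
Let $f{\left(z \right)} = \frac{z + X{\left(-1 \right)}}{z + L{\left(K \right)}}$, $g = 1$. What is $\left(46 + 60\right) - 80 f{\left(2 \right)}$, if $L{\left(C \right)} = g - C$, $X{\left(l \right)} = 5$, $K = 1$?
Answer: $-174$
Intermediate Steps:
$L{\left(C \right)} = 1 - C$
$f{\left(z \right)} = \frac{5 + z}{z}$ ($f{\left(z \right)} = \frac{z + 5}{z + \left(1 - 1\right)} = \frac{5 + z}{z + \left(1 - 1\right)} = \frac{5 + z}{z + 0} = \frac{5 + z}{z}$)
$\left(46 + 60\right) - 80 f{\left(2 \right)} = \left(46 + 60\right) - 80 \frac{5 + 2}{2} = 106 - 80 \cdot \frac{1}{2} \cdot 7 = 106 - 280 = -174$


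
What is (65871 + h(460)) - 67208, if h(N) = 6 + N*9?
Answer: 2809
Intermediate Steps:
h(N) = 6 + 9*N
(65871 + h(460)) - 67208 = (65871 + (6 + 9*460)) - 67208 = (65871 + (6 + 4140)) - 67208 = (65871 + 4146) - 67208 = 70017 - 67208 = 2809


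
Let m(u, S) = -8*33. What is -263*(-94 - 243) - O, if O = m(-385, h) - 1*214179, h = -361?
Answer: 303074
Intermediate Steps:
m(u, S) = -264
O = -214443 (O = -264 - 1*214179 = -264 - 214179 = -214443)
-263*(-94 - 243) - O = -263*(-94 - 243) - 1*(-214443) = -263*(-337) + 214443 = 88631 + 214443 = 303074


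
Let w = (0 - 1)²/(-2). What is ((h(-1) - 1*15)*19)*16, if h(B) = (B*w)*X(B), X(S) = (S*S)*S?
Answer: -4712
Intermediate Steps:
X(S) = S³ (X(S) = S²*S = S³)
w = -½ (w = (-1)²*(-½) = 1*(-½) = -½ ≈ -0.50000)
h(B) = -B⁴/2 (h(B) = (B*(-½))*B³ = (-B/2)*B³ = -B⁴/2)
((h(-1) - 1*15)*19)*16 = ((-½*(-1)⁴ - 1*15)*19)*16 = ((-½*1 - 15)*19)*16 = ((-½ - 15)*19)*16 = -31/2*19*16 = -589/2*16 = -4712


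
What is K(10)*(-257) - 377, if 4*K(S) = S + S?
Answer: -1662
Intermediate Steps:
K(S) = S/2 (K(S) = (S + S)/4 = (2*S)/4 = S/2)
K(10)*(-257) - 377 = ((½)*10)*(-257) - 377 = 5*(-257) - 377 = -1285 - 377 = -1662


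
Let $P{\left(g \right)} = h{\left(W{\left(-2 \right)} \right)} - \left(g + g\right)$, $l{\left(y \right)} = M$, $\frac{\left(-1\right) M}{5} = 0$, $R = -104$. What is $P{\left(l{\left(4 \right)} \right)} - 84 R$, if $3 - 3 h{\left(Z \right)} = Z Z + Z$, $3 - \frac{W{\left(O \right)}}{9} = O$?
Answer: $8047$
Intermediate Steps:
$W{\left(O \right)} = 27 - 9 O$
$M = 0$ ($M = \left(-5\right) 0 = 0$)
$h{\left(Z \right)} = 1 - \frac{Z}{3} - \frac{Z^{2}}{3}$ ($h{\left(Z \right)} = 1 - \frac{Z Z + Z}{3} = 1 - \frac{Z^{2} + Z}{3} = 1 - \frac{Z + Z^{2}}{3} = 1 - \left(\frac{Z}{3} + \frac{Z^{2}}{3}\right) = 1 - \frac{Z}{3} - \frac{Z^{2}}{3}$)
$l{\left(y \right)} = 0$
$P{\left(g \right)} = -689 - 2 g$ ($P{\left(g \right)} = \left(1 - \frac{27 - -18}{3} - \frac{\left(27 - -18\right)^{2}}{3}\right) - \left(g + g\right) = \left(1 - \frac{27 + 18}{3} - \frac{\left(27 + 18\right)^{2}}{3}\right) - 2 g = \left(1 - 15 - \frac{45^{2}}{3}\right) - 2 g = \left(1 - 15 - 675\right) - 2 g = -689 - 2 g$)
$P{\left(l{\left(4 \right)} \right)} - 84 R = \left(-689 - 0\right) - -8736 = \left(-689 + 0\right) + 8736 = -689 + 8736 = 8047$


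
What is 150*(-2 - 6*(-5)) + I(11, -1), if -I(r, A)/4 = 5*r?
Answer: 3980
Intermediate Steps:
I(r, A) = -20*r
150*(-2 - 6*(-5)) + I(11, -1) = 150*(-2 - 6*(-5)) - 20*11 = 150*(-2 + 30) - 220 = 150*28 - 220 = 4200 - 220 = 3980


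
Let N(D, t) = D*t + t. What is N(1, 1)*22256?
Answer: 44512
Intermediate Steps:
N(D, t) = t + D*t
N(1, 1)*22256 = (1*(1 + 1))*22256 = (1*2)*22256 = 2*22256 = 44512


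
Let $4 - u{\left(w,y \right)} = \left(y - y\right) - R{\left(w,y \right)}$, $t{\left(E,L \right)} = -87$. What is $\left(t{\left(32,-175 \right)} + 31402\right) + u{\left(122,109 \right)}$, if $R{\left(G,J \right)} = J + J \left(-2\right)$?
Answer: $31210$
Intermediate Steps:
$R{\left(G,J \right)} = - J$ ($R{\left(G,J \right)} = J - 2 J = - J$)
$u{\left(w,y \right)} = 4 - y$ ($u{\left(w,y \right)} = 4 - \left(\left(y - y\right) - - y\right) = 4 - \left(0 + y\right) = 4 - y$)
$\left(t{\left(32,-175 \right)} + 31402\right) + u{\left(122,109 \right)} = \left(-87 + 31402\right) + \left(4 - 109\right) = 31315 + \left(4 - 109\right) = 31315 - 105 = 31210$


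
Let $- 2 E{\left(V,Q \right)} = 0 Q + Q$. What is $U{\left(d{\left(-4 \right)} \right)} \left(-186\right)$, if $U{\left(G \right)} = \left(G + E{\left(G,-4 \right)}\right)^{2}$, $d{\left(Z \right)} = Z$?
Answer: $-744$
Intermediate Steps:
$E{\left(V,Q \right)} = - \frac{Q}{2}$ ($E{\left(V,Q \right)} = - \frac{0 Q + Q}{2} = - \frac{0 + Q}{2} = - \frac{Q}{2}$)
$U{\left(G \right)} = \left(2 + G\right)^{2}$ ($U{\left(G \right)} = \left(G - -2\right)^{2} = \left(G + 2\right)^{2} = \left(2 + G\right)^{2}$)
$U{\left(d{\left(-4 \right)} \right)} \left(-186\right) = \left(2 - 4\right)^{2} \left(-186\right) = \left(-2\right)^{2} \left(-186\right) = 4 \left(-186\right) = -744$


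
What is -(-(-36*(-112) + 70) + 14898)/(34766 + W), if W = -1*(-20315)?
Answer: -10796/55081 ≈ -0.19600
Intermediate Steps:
W = 20315
-(-(-36*(-112) + 70) + 14898)/(34766 + W) = -(-(-36*(-112) + 70) + 14898)/(34766 + 20315) = -(-(4032 + 70) + 14898)/55081 = -(-1*4102 + 14898)/55081 = -(-4102 + 14898)/55081 = -10796/55081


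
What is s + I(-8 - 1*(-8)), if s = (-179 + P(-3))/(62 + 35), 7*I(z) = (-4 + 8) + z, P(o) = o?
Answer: -886/679 ≈ -1.3049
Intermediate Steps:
I(z) = 4/7 + z/7 (I(z) = ((-4 + 8) + z)/7 = (4 + z)/7 = 4/7 + z/7)
s = -182/97 (s = (-179 - 3)/(62 + 35) = -182/97 ≈ -1.8763)
s + I(-8 - 1*(-8)) = -182/97 + (4/7 + (-8 - 1*(-8))/7) = -182/97 + (4/7 + (-8 + 8)/7) = -182/97 + (4/7 + (⅐)*0) = -182/97 + (4/7 + 0) = -182/97 + 4/7 = -886/679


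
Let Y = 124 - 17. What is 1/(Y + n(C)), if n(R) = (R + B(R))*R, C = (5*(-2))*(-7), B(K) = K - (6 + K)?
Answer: 1/4587 ≈ 0.00021801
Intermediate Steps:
B(K) = -6 (B(K) = K + (-6 - K) = -6)
C = 70 (C = -10*(-7) = 70)
n(R) = R*(-6 + R) (n(R) = (R - 6)*R = (-6 + R)*R = R*(-6 + R))
Y = 107
1/(Y + n(C)) = 1/(107 + 70*(-6 + 70)) = 1/(107 + 70*64) = 1/(107 + 4480) = 1/4587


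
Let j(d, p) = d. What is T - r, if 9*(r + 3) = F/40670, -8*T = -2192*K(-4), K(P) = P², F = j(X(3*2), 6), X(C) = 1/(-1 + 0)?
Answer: 1605773611/366030 ≈ 4387.0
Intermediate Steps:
X(C) = -1 (X(C) = 1/(-1) = -1)
F = -1
T = 4384 (T = -(-274)*(-4)² = -(-274)*16 = -⅛*(-35072) = 4384)
r = -1098091/366030 (r = -3 + (-1/40670)/9 = -3 + (-1*1/40670)/9 = -3 + (⅑)*(-1/40670) = -3 - 1/366030 = -1098091/366030 ≈ -3.0000)
T - r = 4384 - 1*(-1098091/366030) = 4384 + 1098091/366030 = 1605773611/366030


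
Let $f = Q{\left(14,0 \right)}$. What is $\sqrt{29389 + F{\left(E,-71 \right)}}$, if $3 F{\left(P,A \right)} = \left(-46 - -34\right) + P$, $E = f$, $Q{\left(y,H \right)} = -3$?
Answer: $2 \sqrt{7346} \approx 171.42$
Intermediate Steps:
$f = -3$
$E = -3$
$F{\left(P,A \right)} = -4 + \frac{P}{3}$ ($F{\left(P,A \right)} = \frac{\left(-46 - -34\right) + P}{3} = \frac{\left(-46 + 34\right) + P}{3} = \frac{-12 + P}{3} = -4 + \frac{P}{3}$)
$\sqrt{29389 + F{\left(E,-71 \right)}} = \sqrt{29389 + \left(-4 + \frac{1}{3} \left(-3\right)\right)} = \sqrt{29389 - 5} = \sqrt{29384} = 2 \sqrt{7346}$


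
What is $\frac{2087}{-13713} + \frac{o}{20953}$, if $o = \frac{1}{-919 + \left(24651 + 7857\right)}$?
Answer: $- \frac{1381352555866}{9076419639021} \approx -0.15219$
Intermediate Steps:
$o = \frac{1}{31589}$ ($o = \frac{1}{-919 + 32508} = \frac{1}{31589} \approx 3.1657 \cdot 10^{-5}$)
$\frac{2087}{-13713} + \frac{o}{20953} = \frac{2087}{-13713} + \frac{1}{31589 \cdot 20953} = 2087 \left(- \frac{1}{13713}\right) + \frac{1}{31589} \cdot \frac{1}{20953} = - \frac{2087}{13713} + \frac{1}{661884317} = - \frac{1381352555866}{9076419639021}$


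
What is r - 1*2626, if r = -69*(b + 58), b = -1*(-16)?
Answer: -7732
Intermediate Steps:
b = 16
r = -5106 (r = -69*(16 + 58) = -69*74 = -5106)
r - 1*2626 = -5106 - 1*2626 = -5106 - 2626 = -7732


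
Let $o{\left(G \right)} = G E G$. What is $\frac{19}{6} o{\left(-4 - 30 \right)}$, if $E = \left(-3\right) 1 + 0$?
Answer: $-10982$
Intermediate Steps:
$E = -3$ ($E = -3 + 0 = -3$)
$o{\left(G \right)} = - 3 G^{2}$ ($o{\left(G \right)} = G \left(-3\right) G = - 3 G G = - 3 G^{2}$)
$\frac{19}{6} o{\left(-4 - 30 \right)} = \frac{19}{6} \left(- 3 \left(-4 - 30\right)^{2}\right) = 19 \cdot \frac{1}{6} \left(- 3 \left(-4 - 30\right)^{2}\right) = \frac{19 \left(- 3 \left(-34\right)^{2}\right)}{6} = \frac{19 \left(\left(-3\right) 1156\right)}{6} = \frac{19}{6} \left(-3468\right) = -10982$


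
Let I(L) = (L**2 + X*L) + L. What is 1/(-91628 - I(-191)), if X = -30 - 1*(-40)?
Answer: -1/126008 ≈ -7.9360e-6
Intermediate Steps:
X = 10 (X = -30 + 40 = 10)
I(L) = L**2 + 11*L (I(L) = (L**2 + 10*L) + L = L**2 + 11*L)
1/(-91628 - I(-191)) = 1/(-91628 - (-191)*(11 - 191)) = 1/(-91628 - (-191)*(-180)) = 1/(-91628 - 1*34380) = 1/(-91628 - 34380) = 1/(-126008) = -1/126008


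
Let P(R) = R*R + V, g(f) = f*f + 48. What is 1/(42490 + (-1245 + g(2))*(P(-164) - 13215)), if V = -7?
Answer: -1/16270592 ≈ -6.1461e-8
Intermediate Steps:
g(f) = 48 + f**2 (g(f) = f**2 + 48 = 48 + f**2)
P(R) = -7 + R**2 (P(R) = R*R - 7 = R**2 - 7 = -7 + R**2)
1/(42490 + (-1245 + g(2))*(P(-164) - 13215)) = 1/(42490 + (-1245 + (48 + 2**2))*((-7 + (-164)**2) - 13215)) = 1/(42490 + (-1245 + (48 + 4))*((-7 + 26896) - 13215)) = 1/(42490 + (-1245 + 52)*(26889 - 13215)) = 1/(42490 - 1193*13674) = 1/(42490 - 16313082) = 1/(-16270592) = -1/16270592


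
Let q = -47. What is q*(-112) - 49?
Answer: 5215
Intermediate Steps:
q*(-112) - 49 = -47*(-112) - 49 = 5264 - 49 = 5215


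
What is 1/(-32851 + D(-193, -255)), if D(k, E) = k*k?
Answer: 1/4398 ≈ 0.00022738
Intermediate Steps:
D(k, E) = k²
1/(-32851 + D(-193, -255)) = 1/(-32851 + (-193)²) = 1/(-32851 + 37249) = 1/4398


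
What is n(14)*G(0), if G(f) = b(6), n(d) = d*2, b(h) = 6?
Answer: 168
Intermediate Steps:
n(d) = 2*d
G(f) = 6
n(14)*G(0) = (2*14)*6 = 28*6 = 168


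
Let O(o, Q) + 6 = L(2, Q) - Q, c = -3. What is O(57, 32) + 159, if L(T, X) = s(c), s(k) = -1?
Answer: 120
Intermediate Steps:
L(T, X) = -1
O(o, Q) = -7 - Q (O(o, Q) = -6 + (-1 - Q) = -7 - Q)
O(57, 32) + 159 = (-7 - 1*32) + 159 = (-7 - 32) + 159 = -39 + 159 = 120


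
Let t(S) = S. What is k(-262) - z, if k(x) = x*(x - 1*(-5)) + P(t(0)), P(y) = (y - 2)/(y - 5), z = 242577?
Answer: -876213/5 ≈ -1.7524e+5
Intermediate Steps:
P(y) = (-2 + y)/(-5 + y)
k(x) = ⅖ + x*(5 + x) (k(x) = x*(x - 1*(-5)) + (-2 + 0)/(-5 + 0) = x*(x + 5) - 2/(-5) = x*(5 + x) - ⅕*(-2) = x*(5 + x) + ⅖ = ⅖ + x*(5 + x))
k(-262) - z = (⅖ + (-262)² + 5*(-262)) - 1*242577 = (⅖ + 68644 - 1310) - 242577 = 336672/5 - 242577 = -876213/5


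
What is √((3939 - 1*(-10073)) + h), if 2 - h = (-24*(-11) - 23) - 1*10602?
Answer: 25*√39 ≈ 156.13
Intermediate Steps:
h = 10363 (h = 2 - ((-24*(-11) - 23) - 1*10602) = 2 - ((264 - 23) - 10602) = 2 - (241 - 10602) = 2 - 1*(-10361) = 2 + 10361 = 10363)
√((3939 - 1*(-10073)) + h) = √((3939 - 1*(-10073)) + 10363) = √((3939 + 10073) + 10363) = √(14012 + 10363) = √24375 = 25*√39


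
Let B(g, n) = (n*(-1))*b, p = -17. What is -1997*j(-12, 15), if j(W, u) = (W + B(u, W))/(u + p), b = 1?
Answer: 0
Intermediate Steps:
B(g, n) = -n (B(g, n) = (n*(-1))*1 = -n*1 = -n)
j(W, u) = 0 (j(W, u) = (W - W)/(u - 17) = 0/(-17 + u) = 0)
-1997*j(-12, 15) = -1997*0 = 0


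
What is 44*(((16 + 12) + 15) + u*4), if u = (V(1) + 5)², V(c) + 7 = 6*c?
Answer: 4708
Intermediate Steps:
V(c) = -7 + 6*c
u = 16 (u = ((-7 + 6*1) + 5)² = ((-7 + 6) + 5)² = (-1 + 5)² = 4² = 16)
44*(((16 + 12) + 15) + u*4) = 44*(((16 + 12) + 15) + 16*4) = 44*((28 + 15) + 64) = 44*(43 + 64) = 44*107 = 4708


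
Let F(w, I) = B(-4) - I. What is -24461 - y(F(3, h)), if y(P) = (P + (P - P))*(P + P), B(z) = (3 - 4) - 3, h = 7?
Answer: -24703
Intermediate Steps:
B(z) = -4 (B(z) = -1 - 3 = -4)
F(w, I) = -4 - I
y(P) = 2*P² (y(P) = (P + 0)*(2*P) = P*(2*P) = 2*P²)
-24461 - y(F(3, h)) = -24461 - 2*(-4 - 1*7)² = -24461 - 2*(-4 - 7)² = -24461 - 2*(-11)² = -24461 - 2*121 = -24461 - 1*242 = -24461 - 242 = -24703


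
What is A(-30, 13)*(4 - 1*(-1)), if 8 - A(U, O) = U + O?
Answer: 125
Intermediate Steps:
A(U, O) = 8 - O - U (A(U, O) = 8 - (U + O) = 8 - (O + U) = 8 + (-O - U) = 8 - O - U)
A(-30, 13)*(4 - 1*(-1)) = (8 - 1*13 - 1*(-30))*(4 - 1*(-1)) = (8 - 13 + 30)*(4 + 1) = 25*5 = 125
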